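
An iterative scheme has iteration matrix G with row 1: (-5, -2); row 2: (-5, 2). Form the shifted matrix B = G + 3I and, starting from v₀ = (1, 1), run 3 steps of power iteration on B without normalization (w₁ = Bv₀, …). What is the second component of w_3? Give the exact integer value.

60

B = G + 3I has rows (-2, -2); (-5, 5)
w1 = Bv₀ = ((-2)·1 + (-2)·1; (-5)·1 + 5·1) = (-4, 0)
w2 = Bw1 = ((-2)·(-4) + (-2)·0; (-5)·(-4) + 5·0) = (8, 20)
w3 = Bw2 = (-56, 60)
Requested component of w3: 60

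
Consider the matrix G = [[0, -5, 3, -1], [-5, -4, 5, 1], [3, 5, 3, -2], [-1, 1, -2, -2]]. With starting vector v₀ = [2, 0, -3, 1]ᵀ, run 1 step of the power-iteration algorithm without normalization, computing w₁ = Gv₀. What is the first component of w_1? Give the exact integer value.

-10

w1 = Gv₀ = (-10, -24, -5, 2)
The requested component of w1 is -10.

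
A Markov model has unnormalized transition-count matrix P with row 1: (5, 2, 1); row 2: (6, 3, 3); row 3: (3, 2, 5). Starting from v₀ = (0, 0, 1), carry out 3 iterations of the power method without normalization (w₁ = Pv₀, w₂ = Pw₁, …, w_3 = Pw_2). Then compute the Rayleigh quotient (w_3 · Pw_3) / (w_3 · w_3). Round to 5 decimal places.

w1 = Pv₀ = (1, 3, 5)
w2 = Pw1 = (16, 30, 34)
w3 = Pw2 = (174, 288, 278)
Pw3 = (1724, 2742, 2488)
w3·Pw3 = 174·1724 + 288·2742 + 278·2488 = 1781336; w3·w3 = 174·174 + 288·288 + 278·278 = 190504
λ ≈ 1781336/190504 = 9.35065

λ ≈ 9.35065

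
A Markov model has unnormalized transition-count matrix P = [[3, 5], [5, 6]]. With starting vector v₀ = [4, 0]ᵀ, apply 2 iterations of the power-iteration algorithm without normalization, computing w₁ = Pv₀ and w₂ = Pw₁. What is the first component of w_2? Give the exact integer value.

w1 = Pv₀ = (12, 20)
w2 = Pw1 = (136, 180)
The requested component of w2 is 136.

136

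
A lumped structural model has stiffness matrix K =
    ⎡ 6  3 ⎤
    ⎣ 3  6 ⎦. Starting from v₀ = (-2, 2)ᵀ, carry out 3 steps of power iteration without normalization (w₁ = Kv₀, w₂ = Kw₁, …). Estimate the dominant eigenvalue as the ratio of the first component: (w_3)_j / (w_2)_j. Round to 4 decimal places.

λ ≈ 3.0000

w1 = Kv₀ = (-6, 6)
w2 = Kw1 = (-18, 18)
w3 = Kw2 = (-54, 54)
Ratio at component: -54 / -18 = 3.0000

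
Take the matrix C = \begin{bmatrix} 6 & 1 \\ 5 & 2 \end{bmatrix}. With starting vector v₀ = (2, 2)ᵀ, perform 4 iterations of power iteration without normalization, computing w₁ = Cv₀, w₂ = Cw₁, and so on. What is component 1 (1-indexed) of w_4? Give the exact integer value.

4802

w1 = Cv₀ = (14, 14)
w2 = Cw1 = (98, 98)
w3 = Cw2 = (686, 686)
w4 = Cw3 = (4802, 4802)
The requested component of w4 is 4802.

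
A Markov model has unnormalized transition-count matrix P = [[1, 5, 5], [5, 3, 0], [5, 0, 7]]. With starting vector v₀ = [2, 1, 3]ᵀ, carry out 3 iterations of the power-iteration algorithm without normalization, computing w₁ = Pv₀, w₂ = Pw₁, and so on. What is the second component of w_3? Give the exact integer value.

w1 = Pv₀ = (1·2 + 5·1 + 5·3; 5·2 + 3·1 + 0·3; 5·2 + 0·1 + 7·3) = (22, 13, 31)
w2 = Pw1 = (1·22 + 5·13 + 5·31; 5·22 + 3·13 + 0·31; 5·22 + 0·13 + 7·31) = (242, 149, 327)
w3 = Pw2 = (2622, 1657, 3499)
The requested component of w3 is 1657.

1657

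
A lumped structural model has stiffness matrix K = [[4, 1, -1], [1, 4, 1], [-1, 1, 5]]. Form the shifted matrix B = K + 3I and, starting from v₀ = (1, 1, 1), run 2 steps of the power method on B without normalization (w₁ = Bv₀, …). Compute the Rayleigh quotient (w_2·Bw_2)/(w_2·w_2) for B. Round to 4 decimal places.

8.2250

B = K + 3I has rows (7, 1, -1); (1, 7, 1); (-1, 1, 8)
w1 = Bv₀ = (7, 9, 8)
w2 = Bw1 = (50, 78, 66)
Bw2 = (362, 662, 556)
w2·Bw2 = 106432; w2·w2 = 12940; μ ≈ 106432/12940 = 8.2250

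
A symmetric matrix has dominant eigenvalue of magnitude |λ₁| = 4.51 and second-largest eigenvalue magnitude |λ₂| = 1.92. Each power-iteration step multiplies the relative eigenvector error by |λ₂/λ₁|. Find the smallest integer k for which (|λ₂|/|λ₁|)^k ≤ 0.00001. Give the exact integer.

|λ₂/λ₁| = 1.92/4.51 = 0.42572
Need k ≥ ln(0.00001) / ln(0.42572) = -11.5129 / -0.8540 ≈ 13.482
Smallest integer k satisfying the bound: 14

14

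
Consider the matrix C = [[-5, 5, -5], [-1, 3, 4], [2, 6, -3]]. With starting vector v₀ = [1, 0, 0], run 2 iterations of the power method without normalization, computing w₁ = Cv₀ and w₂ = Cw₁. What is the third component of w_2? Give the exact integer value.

w1 = Cv₀ = (-5, -1, 2)
w2 = Cw1 = (10, 10, -22)
The requested component of w2 is -22.

-22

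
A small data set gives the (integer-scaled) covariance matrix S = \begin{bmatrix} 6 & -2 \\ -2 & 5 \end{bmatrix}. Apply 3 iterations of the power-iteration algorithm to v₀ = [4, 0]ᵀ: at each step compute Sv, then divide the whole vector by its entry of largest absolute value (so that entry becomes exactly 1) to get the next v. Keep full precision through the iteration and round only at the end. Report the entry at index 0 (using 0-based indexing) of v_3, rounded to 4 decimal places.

1.0000

Sv0 = (24.00000, -8.00000); divide by 24.00000 → v1 = (1.00000, -0.33333)
Sv1 = (6.66667, -3.66667); divide by 6.66667 → v2 = (1.00000, -0.55000)
Sv2 = (7.10000, -4.75000); divide by 7.10000 → v3 = (1.00000, -0.66901)
Requested entry of v3: 1136/1136 = 1.0000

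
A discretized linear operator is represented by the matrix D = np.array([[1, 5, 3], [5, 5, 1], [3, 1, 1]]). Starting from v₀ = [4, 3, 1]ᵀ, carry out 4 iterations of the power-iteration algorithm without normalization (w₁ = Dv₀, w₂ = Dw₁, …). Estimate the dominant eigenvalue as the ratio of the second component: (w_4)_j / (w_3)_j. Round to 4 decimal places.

9.0870

w1 = Dv₀ = (22, 36, 16)
w2 = Dw1 = (250, 306, 118)
w3 = Dw2 = (2134, 2898, 1174)
w4 = Dw3 = (20146, 26334, 10474)
Ratio at component: 26334 / 2898 = 9.0870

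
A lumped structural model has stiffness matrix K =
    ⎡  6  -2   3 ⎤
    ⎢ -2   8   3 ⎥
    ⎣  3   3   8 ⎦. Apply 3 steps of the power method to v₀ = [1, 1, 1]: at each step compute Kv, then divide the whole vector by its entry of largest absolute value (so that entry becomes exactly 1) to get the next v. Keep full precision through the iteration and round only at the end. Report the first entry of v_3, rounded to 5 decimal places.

Kv0 = (7.000000, 9.000000, 14.000000); divide by 14.000000 → v1 = (0.500000, 0.642857, 1.000000)
Kv1 = (4.714286, 7.142857, 11.428571); divide by 11.428571 → v2 = (0.412500, 0.625000, 1.000000)
Kv2 = (4.225000, 7.175000, 11.112500); divide by 11.112500 → v3 = (0.380202, 0.645669, 1.000000)
Requested entry of v3: 676/1778 = 0.38020

0.38020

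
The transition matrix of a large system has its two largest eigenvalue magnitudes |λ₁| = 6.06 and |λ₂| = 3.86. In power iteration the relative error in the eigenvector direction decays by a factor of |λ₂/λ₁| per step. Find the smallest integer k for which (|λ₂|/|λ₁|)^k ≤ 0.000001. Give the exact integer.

31

|λ₂/λ₁| = 3.86/6.06 = 0.63696
Need k ≥ ln(0.000001) / ln(0.63696) = -13.8155 / -0.4510 ≈ 30.630
Smallest integer k satisfying the bound: 31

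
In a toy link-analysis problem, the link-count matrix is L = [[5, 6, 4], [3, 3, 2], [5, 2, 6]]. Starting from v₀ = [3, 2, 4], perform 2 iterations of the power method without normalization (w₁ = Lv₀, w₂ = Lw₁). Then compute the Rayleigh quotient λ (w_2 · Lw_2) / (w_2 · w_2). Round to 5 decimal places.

12.17952

w1 = Lv₀ = (5·3 + 6·2 + 4·4; 3·3 + 3·2 + 2·4; 5·3 + 2·2 + 6·4) = (43, 23, 43)
w2 = Lw1 = (5·43 + 6·23 + 4·43; 3·43 + 3·23 + 2·43; 5·43 + 2·23 + 6·43) = (525, 284, 519)
Lw2 = (6405, 3465, 6307)
w2·Lw2 = 525·6405 + 284·3465 + 519·6307 = 7620018; w2·w2 = 525·525 + 284·284 + 519·519 = 625642
λ ≈ 7620018/625642 = 12.17952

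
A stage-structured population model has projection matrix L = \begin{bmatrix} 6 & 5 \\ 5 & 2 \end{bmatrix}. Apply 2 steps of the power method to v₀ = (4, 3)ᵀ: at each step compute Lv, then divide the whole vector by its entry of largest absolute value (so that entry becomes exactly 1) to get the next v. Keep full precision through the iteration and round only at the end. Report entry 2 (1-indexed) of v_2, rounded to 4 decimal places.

Lv0 = (39.00000, 26.00000); divide by 39.00000 → v1 = (1.00000, 0.66667)
Lv1 = (9.33333, 6.33333); divide by 9.33333 → v2 = (1.00000, 0.67857)
Requested entry of v2: 247/364 = 0.6786

0.6786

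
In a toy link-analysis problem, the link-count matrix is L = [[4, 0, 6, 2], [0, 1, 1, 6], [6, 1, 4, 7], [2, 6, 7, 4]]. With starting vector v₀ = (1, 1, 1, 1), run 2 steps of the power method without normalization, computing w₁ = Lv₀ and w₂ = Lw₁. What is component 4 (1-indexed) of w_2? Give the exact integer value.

w1 = Lv₀ = (12, 8, 18, 19)
w2 = Lw1 = (194, 140, 285, 274)
The requested component of w2 is 274.

274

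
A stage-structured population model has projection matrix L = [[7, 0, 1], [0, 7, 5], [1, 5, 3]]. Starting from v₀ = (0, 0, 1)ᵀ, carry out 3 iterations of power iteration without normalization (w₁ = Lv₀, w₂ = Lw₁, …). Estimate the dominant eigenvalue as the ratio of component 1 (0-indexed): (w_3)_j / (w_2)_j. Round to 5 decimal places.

w1 = Lv₀ = (7·0 + 0·0 + 1·1; 0·0 + 7·0 + 5·1; 1·0 + 5·0 + 3·1) = (1, 5, 3)
w2 = Lw1 = (7·1 + 0·5 + 1·3; 0·1 + 7·5 + 5·3; 1·1 + 5·5 + 3·3) = (10, 50, 35)
w3 = Lw2 = (105, 525, 365)
Ratio at component: 525 / 50 = 10.50000

10.50000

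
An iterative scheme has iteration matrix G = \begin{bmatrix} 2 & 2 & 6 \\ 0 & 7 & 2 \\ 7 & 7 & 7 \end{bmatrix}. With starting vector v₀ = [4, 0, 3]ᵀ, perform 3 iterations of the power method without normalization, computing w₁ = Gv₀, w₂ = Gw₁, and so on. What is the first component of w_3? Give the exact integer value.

4398

w1 = Gv₀ = (2·4 + 2·0 + 6·3; 0·4 + 7·0 + 2·3; 7·4 + 7·0 + 7·3) = (26, 6, 49)
w2 = Gw1 = (2·26 + 2·6 + 6·49; 0·26 + 7·6 + 2·49; 7·26 + 7·6 + 7·49) = (358, 140, 567)
w3 = Gw2 = (4398, 2114, 7455)
The requested component of w3 is 4398.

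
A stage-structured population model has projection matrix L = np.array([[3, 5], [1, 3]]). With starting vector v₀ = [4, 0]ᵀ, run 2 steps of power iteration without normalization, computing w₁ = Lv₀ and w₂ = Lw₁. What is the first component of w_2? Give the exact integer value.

w1 = Lv₀ = (3·4 + 5·0; 1·4 + 3·0) = (12, 4)
w2 = Lw1 = (3·12 + 5·4; 1·12 + 3·4) = (56, 24)
The requested component of w2 is 56.

56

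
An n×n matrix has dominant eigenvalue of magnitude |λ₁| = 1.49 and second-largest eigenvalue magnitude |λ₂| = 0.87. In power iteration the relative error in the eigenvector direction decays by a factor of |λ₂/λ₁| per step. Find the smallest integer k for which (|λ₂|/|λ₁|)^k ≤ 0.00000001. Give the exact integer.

35

|λ₂/λ₁| = 0.87/1.49 = 0.58389
Need k ≥ ln(0.00000001) / ln(0.58389) = -18.4207 / -0.5380 ≈ 34.237
Smallest integer k satisfying the bound: 35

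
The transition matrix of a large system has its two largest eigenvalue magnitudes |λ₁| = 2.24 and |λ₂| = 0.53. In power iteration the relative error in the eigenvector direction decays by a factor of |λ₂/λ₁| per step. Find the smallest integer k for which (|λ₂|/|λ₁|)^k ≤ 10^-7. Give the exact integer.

12

|λ₂/λ₁| = 0.53/2.24 = 0.23661
Need k ≥ ln(10^-7) / ln(0.23661) = -16.1181 / -1.4414 ≈ 11.183
Smallest integer k satisfying the bound: 12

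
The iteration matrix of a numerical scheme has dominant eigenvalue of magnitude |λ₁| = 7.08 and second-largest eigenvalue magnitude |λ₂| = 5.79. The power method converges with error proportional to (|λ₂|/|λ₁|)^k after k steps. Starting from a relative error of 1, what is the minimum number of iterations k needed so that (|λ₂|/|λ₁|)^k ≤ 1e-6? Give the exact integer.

|λ₂/λ₁| = 5.79/7.08 = 0.81780
Need k ≥ ln(1e-6) / ln(0.81780) = -13.8155 / -0.2011 ≈ 68.685
Smallest integer k satisfying the bound: 69

69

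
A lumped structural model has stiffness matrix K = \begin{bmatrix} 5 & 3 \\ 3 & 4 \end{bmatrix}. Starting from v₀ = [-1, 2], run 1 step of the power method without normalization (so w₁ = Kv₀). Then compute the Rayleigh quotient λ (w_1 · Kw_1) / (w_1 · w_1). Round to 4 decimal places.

5.1923

w1 = Kv₀ = (5·(-1) + 3·2; 3·(-1) + 4·2) = (1, 5)
Kw1 = (20, 23)
w1·Kw1 = 1·20 + 5·23 = 135; w1·w1 = 1·1 + 5·5 = 26
λ ≈ 135/26 = 5.1923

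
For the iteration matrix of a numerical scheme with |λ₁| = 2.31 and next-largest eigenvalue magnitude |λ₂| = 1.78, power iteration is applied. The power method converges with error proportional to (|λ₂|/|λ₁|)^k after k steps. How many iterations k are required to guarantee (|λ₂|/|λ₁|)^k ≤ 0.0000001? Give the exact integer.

62

|λ₂/λ₁| = 1.78/2.31 = 0.77056
Need k ≥ ln(0.0000001) / ln(0.77056) = -16.1181 / -0.2606 ≈ 61.842
Smallest integer k satisfying the bound: 62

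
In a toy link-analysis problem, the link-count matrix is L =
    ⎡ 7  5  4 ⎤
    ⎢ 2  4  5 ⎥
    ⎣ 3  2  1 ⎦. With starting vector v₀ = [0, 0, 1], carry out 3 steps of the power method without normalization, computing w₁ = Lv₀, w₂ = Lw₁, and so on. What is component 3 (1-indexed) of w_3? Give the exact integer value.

w1 = Lv₀ = (7·0 + 5·0 + 4·1; 2·0 + 4·0 + 5·1; 3·0 + 2·0 + 1·1) = (4, 5, 1)
w2 = Lw1 = (7·4 + 5·5 + 4·1; 2·4 + 4·5 + 5·1; 3·4 + 2·5 + 1·1) = (57, 33, 23)
w3 = Lw2 = (656, 361, 260)
The requested component of w3 is 260.

260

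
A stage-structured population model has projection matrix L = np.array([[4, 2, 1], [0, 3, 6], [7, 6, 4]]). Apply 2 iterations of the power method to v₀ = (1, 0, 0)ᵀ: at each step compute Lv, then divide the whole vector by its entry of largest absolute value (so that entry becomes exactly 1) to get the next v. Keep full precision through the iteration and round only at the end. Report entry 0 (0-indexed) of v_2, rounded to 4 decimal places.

0.4107

Lv0 = (4.00000, 0.00000, 7.00000); divide by 7.00000 → v1 = (0.57143, 0.00000, 1.00000)
Lv1 = (3.28571, 6.00000, 8.00000); divide by 8.00000 → v2 = (0.41071, 0.75000, 1.00000)
Requested entry of v2: 23/56 = 0.4107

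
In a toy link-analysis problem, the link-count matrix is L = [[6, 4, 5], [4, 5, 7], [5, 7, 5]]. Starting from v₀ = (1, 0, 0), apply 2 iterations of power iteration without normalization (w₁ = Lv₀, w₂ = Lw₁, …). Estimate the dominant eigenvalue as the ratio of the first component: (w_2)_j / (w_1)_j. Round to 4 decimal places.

w1 = Lv₀ = (6, 4, 5)
w2 = Lw1 = (77, 79, 83)
Ratio at component: 77 / 6 = 12.8333

λ ≈ 12.8333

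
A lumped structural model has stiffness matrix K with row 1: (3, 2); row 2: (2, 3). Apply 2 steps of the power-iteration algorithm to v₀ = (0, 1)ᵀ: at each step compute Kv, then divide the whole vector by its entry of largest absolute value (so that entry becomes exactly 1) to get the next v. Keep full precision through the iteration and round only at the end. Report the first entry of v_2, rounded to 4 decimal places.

Kv0 = (2.00000, 3.00000); divide by 3.00000 → v1 = (0.66667, 1.00000)
Kv1 = (4.00000, 4.33333); divide by 4.33333 → v2 = (0.92308, 1.00000)
Requested entry of v2: 12/13 = 0.9231

0.9231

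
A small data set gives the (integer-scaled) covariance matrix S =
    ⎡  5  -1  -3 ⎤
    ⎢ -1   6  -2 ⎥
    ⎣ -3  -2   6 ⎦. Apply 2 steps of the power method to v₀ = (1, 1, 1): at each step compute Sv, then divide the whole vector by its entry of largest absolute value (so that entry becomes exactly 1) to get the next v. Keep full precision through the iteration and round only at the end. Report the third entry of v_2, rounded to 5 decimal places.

Sv0 = (1.000000, 3.000000, 1.000000); divide by 3.000000 → v1 = (0.333333, 1.000000, 0.333333)
Sv1 = (-0.333333, 5.000000, -1.000000); divide by 5.000000 → v2 = (-0.066667, 1.000000, -0.200000)
Requested entry of v2: -3/15 = -0.20000

-0.20000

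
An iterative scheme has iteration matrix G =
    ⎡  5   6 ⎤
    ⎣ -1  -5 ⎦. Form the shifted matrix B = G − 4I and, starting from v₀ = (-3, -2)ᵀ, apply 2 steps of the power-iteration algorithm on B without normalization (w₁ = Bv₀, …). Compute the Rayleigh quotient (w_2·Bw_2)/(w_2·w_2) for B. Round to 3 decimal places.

-8.375

B = G − 4I has rows (1, 6); (-1, -9)
w1 = Bv₀ = (-15, 21)
w2 = Bw1 = (111, -174)
Bw2 = (-933, 1455)
w2·Bw2 = -356733; w2·w2 = 42597; μ ≈ -356733/42597 = -8.375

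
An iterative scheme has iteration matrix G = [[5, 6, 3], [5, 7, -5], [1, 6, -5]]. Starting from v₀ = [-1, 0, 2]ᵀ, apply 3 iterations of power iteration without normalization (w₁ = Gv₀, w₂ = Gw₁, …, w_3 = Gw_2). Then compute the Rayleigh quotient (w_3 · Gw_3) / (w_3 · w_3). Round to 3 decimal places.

w1 = Gv₀ = (1, -15, -11)
w2 = Gw1 = (-118, -45, -34)
w3 = Gw2 = (-962, -735, -218)
Gw3 = (-9874, -8865, -4282)
w3·Gw3 = (-962)·(-9874) + (-735)·(-8865) + (-218)·(-4282) = 16948039; w3·w3 = (-962)·(-962) + (-735)·(-735) + (-218)·(-218) = 1513193
λ ≈ 16948039/1513193 = 11.200

11.200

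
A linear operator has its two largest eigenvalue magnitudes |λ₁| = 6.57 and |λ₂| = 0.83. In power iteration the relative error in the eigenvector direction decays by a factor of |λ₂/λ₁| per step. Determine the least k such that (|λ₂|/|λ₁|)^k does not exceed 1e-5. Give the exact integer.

|λ₂/λ₁| = 0.83/6.57 = 0.12633
Need k ≥ ln(1e-5) / ln(0.12633) = -11.5129 / -2.0688 ≈ 5.565
Smallest integer k satisfying the bound: 6

6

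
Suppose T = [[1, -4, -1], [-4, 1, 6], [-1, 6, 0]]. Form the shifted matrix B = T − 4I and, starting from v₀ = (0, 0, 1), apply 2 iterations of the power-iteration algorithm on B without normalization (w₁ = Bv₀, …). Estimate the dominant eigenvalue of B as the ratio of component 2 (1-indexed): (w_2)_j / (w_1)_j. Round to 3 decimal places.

B = T − 4I has rows (-3, -4, -1); (-4, -3, 6); (-1, 6, -4)
w1 = Bv₀ = ((-3)·0 + (-4)·0 + (-1)·1; (-4)·0 + (-3)·0 + 6·1; (-1)·0 + 6·0 + (-4)·1) = (-1, 6, -4)
w2 = Bw1 = ((-3)·(-1) + (-4)·6 + (-1)·(-4); (-4)·(-1) + (-3)·6 + 6·(-4); (-1)·(-1) + 6·6 + (-4)·(-4)) = (-17, -38, 53)
Ratio: -38/6 = -6.333

μ ≈ -6.333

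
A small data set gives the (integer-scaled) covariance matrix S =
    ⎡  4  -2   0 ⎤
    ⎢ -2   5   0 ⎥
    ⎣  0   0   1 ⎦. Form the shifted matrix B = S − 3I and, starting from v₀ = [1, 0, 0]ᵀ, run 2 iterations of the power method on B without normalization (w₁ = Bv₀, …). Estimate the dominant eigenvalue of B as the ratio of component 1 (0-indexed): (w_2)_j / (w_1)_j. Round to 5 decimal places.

B = S − 3I has rows (1, -2, 0); (-2, 2, 0); (0, 0, -2)
w1 = Bv₀ = (1, -2, 0)
w2 = Bw1 = (5, -6, 0)
Ratio: -6/-2 = 3.00000

μ ≈ 3.00000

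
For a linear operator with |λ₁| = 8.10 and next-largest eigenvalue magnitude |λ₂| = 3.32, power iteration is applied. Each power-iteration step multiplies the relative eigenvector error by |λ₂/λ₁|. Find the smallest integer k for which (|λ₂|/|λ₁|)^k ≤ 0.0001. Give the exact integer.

11

|λ₂/λ₁| = 3.32/8.10 = 0.40988
Need k ≥ ln(0.0001) / ln(0.40988) = -9.2103 / -0.8919 ≈ 10.327
Smallest integer k satisfying the bound: 11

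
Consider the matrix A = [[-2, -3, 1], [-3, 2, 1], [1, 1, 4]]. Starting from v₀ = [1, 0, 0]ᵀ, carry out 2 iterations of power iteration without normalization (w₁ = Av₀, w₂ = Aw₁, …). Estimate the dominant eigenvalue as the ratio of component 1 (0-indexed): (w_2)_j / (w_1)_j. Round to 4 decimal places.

λ ≈ -0.3333

w1 = Av₀ = ((-2)·1 + (-3)·0 + 1·0; (-3)·1 + 2·0 + 1·0; 1·1 + 1·0 + 4·0) = (-2, -3, 1)
w2 = Aw1 = ((-2)·(-2) + (-3)·(-3) + 1·1; (-3)·(-2) + 2·(-3) + 1·1; 1·(-2) + 1·(-3) + 4·1) = (14, 1, -1)
Ratio at component: 1 / -3 = -0.3333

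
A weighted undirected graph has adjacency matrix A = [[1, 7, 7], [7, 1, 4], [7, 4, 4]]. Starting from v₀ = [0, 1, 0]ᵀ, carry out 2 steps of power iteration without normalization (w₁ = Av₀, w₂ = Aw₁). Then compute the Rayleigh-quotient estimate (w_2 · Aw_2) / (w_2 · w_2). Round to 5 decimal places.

λ ≈ 12.95616

w1 = Av₀ = (1·0 + 7·1 + 7·0; 7·0 + 1·1 + 4·0; 7·0 + 4·1 + 4·0) = (7, 1, 4)
w2 = Aw1 = (1·7 + 7·1 + 7·4; 7·7 + 1·1 + 4·4; 7·7 + 4·1 + 4·4) = (42, 66, 69)
Aw2 = (987, 636, 834)
w2·Aw2 = 42·987 + 66·636 + 69·834 = 140976; w2·w2 = 42·42 + 66·66 + 69·69 = 10881
λ ≈ 140976/10881 = 12.95616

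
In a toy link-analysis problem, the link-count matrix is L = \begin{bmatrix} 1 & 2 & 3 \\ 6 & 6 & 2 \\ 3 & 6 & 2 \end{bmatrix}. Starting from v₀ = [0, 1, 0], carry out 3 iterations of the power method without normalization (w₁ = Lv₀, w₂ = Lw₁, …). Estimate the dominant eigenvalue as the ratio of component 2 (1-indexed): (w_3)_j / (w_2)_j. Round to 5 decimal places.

w1 = Lv₀ = (2, 6, 6)
w2 = Lw1 = (32, 60, 54)
w3 = Lw2 = (314, 660, 564)
Ratio at component: 660 / 60 = 11.00000

11.00000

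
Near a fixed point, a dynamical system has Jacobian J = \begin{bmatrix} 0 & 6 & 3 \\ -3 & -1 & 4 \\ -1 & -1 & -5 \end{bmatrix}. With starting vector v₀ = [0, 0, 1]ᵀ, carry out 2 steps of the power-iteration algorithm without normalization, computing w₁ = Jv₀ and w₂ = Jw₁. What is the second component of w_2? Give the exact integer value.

w1 = Jv₀ = (0·0 + 6·0 + 3·1; (-3)·0 + (-1)·0 + 4·1; (-1)·0 + (-1)·0 + (-5)·1) = (3, 4, -5)
w2 = Jw1 = (0·3 + 6·4 + 3·(-5); (-3)·3 + (-1)·4 + 4·(-5); (-1)·3 + (-1)·4 + (-5)·(-5)) = (9, -33, 18)
The requested component of w2 is -33.

-33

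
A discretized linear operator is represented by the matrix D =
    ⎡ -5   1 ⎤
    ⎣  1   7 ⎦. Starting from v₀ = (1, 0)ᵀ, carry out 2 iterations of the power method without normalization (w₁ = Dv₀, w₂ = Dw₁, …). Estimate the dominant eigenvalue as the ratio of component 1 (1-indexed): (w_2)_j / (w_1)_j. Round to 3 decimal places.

λ ≈ -5.200

w1 = Dv₀ = (-5, 1)
w2 = Dw1 = (26, 2)
Ratio at component: 26 / -5 = -5.200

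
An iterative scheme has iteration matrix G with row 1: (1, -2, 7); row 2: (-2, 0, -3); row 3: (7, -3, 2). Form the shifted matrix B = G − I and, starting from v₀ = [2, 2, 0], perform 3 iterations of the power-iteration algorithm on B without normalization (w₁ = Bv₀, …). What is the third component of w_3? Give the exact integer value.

504

B = G − I has rows (0, -2, 7); (-2, -1, -3); (7, -3, 1)
w1 = Bv₀ = (0·2 + (-2)·2 + 7·0; (-2)·2 + (-1)·2 + (-3)·0; 7·2 + (-3)·2 + 1·0) = (-4, -6, 8)
w2 = Bw1 = (0·(-4) + (-2)·(-6) + 7·8; (-2)·(-4) + (-1)·(-6) + (-3)·8; 7·(-4) + (-3)·(-6) + 1·8) = (68, -10, -2)
w3 = Bw2 = (6, -120, 504)
Requested component of w3: 504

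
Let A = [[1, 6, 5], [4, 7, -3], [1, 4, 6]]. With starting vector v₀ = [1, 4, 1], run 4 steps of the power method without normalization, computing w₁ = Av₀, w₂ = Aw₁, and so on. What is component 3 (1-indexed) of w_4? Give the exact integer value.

w1 = Av₀ = (30, 29, 23)
w2 = Aw1 = (319, 254, 284)
w3 = Aw2 = (3263, 2202, 3039)
w4 = Aw3 = (31670, 19349, 30305)
The requested component of w4 is 30305.

30305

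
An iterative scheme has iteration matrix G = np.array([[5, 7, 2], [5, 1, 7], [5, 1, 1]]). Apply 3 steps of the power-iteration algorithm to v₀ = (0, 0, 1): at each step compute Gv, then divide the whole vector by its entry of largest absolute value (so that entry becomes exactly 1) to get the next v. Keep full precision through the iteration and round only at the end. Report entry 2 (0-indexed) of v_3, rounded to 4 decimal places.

0.6817

Gv0 = (2.00000, 7.00000, 1.00000); divide by 7.00000 → v1 = (0.28571, 1.00000, 0.14286)
Gv1 = (8.71429, 3.42857, 2.57143); divide by 8.71429 → v2 = (1.00000, 0.39344, 0.29508)
Gv2 = (8.34426, 7.45902, 5.68852); divide by 8.34426 → v3 = (1.00000, 0.89391, 0.68173)
Requested entry of v3: 347/509 = 0.6817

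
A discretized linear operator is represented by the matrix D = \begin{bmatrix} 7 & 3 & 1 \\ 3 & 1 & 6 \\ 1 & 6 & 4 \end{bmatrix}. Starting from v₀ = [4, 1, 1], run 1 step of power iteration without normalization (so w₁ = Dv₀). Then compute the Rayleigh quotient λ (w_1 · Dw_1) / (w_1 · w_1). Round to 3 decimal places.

w1 = Dv₀ = (7·4 + 3·1 + 1·1; 3·4 + 1·1 + 6·1; 1·4 + 6·1 + 4·1) = (32, 19, 14)
Dw1 = (295, 199, 202)
w1·Dw1 = 32·295 + 19·199 + 14·202 = 16049; w1·w1 = 32·32 + 19·19 + 14·14 = 1581
λ ≈ 16049/1581 = 10.151

10.151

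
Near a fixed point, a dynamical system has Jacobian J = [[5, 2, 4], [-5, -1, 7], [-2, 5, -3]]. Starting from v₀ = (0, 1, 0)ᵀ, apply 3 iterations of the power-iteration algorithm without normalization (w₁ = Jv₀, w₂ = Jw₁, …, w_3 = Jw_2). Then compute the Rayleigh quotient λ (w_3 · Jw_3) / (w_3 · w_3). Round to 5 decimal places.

w1 = Jv₀ = (5·0 + 2·1 + 4·0; (-5)·0 + (-1)·1 + 7·0; (-2)·0 + 5·1 + (-3)·0) = (2, -1, 5)
w2 = Jw1 = (5·2 + 2·(-1) + 4·5; (-5)·2 + (-1)·(-1) + 7·5; (-2)·2 + 5·(-1) + (-3)·5) = (28, 26, -24)
w3 = Jw2 = (96, -334, 146)
Jw3 = (396, 876, -2300)
w3·Jw3 = 96·396 + (-334)·876 + 146·(-2300) = -590368; w3·w3 = 96·96 + (-334)·(-334) + 146·146 = 142088
λ ≈ -590368/142088 = -4.15495

λ ≈ -4.15495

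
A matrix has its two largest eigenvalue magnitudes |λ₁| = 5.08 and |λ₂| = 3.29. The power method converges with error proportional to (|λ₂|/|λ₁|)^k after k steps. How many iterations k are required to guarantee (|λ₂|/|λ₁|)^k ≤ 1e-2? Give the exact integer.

11

|λ₂/λ₁| = 3.29/5.08 = 0.64764
Need k ≥ ln(1e-2) / ln(0.64764) = -4.6052 / -0.4344 ≈ 10.601
Smallest integer k satisfying the bound: 11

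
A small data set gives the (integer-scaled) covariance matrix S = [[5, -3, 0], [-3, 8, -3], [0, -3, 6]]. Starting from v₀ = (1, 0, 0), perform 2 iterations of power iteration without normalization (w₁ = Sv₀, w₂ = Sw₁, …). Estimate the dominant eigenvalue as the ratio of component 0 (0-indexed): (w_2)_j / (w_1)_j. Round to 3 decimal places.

w1 = Sv₀ = (5·1 + (-3)·0 + 0·0; (-3)·1 + 8·0 + (-3)·0; 0·1 + (-3)·0 + 6·0) = (5, -3, 0)
w2 = Sw1 = (5·5 + (-3)·(-3) + 0·0; (-3)·5 + 8·(-3) + (-3)·0; 0·5 + (-3)·(-3) + 6·0) = (34, -39, 9)
Ratio at component: 34 / 5 = 6.800

λ ≈ 6.800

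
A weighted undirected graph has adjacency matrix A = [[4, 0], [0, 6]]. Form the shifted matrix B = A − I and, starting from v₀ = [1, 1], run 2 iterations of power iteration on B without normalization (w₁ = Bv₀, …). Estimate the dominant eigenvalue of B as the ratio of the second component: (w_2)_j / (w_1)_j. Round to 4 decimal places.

μ ≈ 5.0000

B = A − I has rows (3, 0); (0, 5)
w1 = Bv₀ = (3·1 + 0·1; 0·1 + 5·1) = (3, 5)
w2 = Bw1 = (3·3 + 0·5; 0·3 + 5·5) = (9, 25)
Ratio: 25/5 = 5.0000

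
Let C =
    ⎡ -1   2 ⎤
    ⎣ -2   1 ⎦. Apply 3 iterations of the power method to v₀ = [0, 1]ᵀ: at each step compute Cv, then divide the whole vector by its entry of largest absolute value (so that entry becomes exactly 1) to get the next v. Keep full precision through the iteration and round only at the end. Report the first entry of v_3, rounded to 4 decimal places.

Cv0 = (2.00000, 1.00000); divide by 2.00000 → v1 = (1.00000, 0.50000)
Cv1 = (0.00000, -1.50000); divide by -1.50000 → v2 = (0.00000, 1.00000)
Cv2 = (2.00000, 1.00000); divide by 2.00000 → v3 = (1.00000, 0.50000)
Requested entry of v3: -6/-6 = 1.0000

1.0000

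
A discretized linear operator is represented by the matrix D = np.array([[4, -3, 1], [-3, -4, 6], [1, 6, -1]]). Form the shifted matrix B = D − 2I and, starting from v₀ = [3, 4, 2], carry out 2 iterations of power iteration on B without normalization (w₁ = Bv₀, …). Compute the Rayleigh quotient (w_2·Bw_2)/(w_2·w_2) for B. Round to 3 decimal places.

B = D − 2I has rows (2, -3, 1); (-3, -6, 6); (1, 6, -3)
w1 = Bv₀ = (2·3 + (-3)·4 + 1·2; (-3)·3 + (-6)·4 + 6·2; 1·3 + 6·4 + (-3)·2) = (-4, -21, 21)
w2 = Bw1 = (2·(-4) + (-3)·(-21) + 1·21; (-3)·(-4) + (-6)·(-21) + 6·21; 1·(-4) + 6·(-21) + (-3)·21) = (76, 264, -193)
Bw2 = (-833, -2970, 2239)
w2·Bw2 = -1279515; w2·w2 = 112721; μ ≈ -1279515/112721 = -11.351

μ ≈ -11.351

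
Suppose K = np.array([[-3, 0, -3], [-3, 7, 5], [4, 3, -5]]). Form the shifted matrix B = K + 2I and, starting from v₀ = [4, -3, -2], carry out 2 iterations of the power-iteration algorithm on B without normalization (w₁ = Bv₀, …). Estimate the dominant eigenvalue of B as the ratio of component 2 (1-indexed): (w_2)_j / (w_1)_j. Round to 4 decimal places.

μ ≈ 7.7959

B = K + 2I has rows (-1, 0, -3); (-3, 9, 5); (4, 3, -3)
w1 = Bv₀ = ((-1)·4 + 0·(-3) + (-3)·(-2); (-3)·4 + 9·(-3) + 5·(-2); 4·4 + 3·(-3) + (-3)·(-2)) = (2, -49, 13)
w2 = Bw1 = ((-1)·2 + 0·(-49) + (-3)·13; (-3)·2 + 9·(-49) + 5·13; 4·2 + 3·(-49) + (-3)·13) = (-41, -382, -178)
Ratio: -382/-49 = 7.7959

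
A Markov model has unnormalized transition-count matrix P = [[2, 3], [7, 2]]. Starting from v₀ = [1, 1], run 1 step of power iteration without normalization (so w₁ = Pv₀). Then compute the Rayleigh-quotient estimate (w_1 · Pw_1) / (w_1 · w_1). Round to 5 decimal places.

w1 = Pv₀ = (5, 9)
Pw1 = (37, 53)
w1·Pw1 = 5·37 + 9·53 = 662; w1·w1 = 5·5 + 9·9 = 106
λ ≈ 662/106 = 6.24528

6.24528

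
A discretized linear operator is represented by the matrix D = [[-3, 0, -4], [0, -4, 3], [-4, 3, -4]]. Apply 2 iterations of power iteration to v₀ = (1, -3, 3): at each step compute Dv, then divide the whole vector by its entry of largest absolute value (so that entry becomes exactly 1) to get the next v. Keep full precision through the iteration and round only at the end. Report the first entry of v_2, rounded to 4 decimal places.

Dv0 = (-15.00000, 21.00000, -25.00000); divide by -25.00000 → v1 = (0.60000, -0.84000, 1.00000)
Dv1 = (-5.80000, 6.36000, -8.92000); divide by -8.92000 → v2 = (0.65022, -0.71300, 1.00000)
Requested entry of v2: 145/223 = 0.6502

0.6502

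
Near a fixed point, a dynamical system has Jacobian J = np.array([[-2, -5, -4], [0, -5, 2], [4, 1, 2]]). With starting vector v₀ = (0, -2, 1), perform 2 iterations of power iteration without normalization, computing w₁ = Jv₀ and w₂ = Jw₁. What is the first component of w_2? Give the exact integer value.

-72

w1 = Jv₀ = ((-2)·0 + (-5)·(-2) + (-4)·1; 0·0 + (-5)·(-2) + 2·1; 4·0 + 1·(-2) + 2·1) = (6, 12, 0)
w2 = Jw1 = ((-2)·6 + (-5)·12 + (-4)·0; 0·6 + (-5)·12 + 2·0; 4·6 + 1·12 + 2·0) = (-72, -60, 36)
The requested component of w2 is -72.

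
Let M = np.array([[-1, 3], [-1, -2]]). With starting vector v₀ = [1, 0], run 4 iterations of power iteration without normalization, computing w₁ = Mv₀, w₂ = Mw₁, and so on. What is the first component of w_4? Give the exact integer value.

-23

w1 = Mv₀ = (-1, -1)
w2 = Mw1 = (-2, 3)
w3 = Mw2 = (11, -4)
w4 = Mw3 = (-23, -3)
The requested component of w4 is -23.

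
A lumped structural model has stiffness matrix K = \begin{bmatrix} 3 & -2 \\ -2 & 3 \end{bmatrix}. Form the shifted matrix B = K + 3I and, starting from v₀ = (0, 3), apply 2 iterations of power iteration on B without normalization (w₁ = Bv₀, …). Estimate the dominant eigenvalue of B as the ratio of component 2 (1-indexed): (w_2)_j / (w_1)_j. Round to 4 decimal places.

B = K + 3I has rows (6, -2); (-2, 6)
w1 = Bv₀ = (-6, 18)
w2 = Bw1 = (-72, 120)
Ratio: 120/18 = 6.6667

6.6667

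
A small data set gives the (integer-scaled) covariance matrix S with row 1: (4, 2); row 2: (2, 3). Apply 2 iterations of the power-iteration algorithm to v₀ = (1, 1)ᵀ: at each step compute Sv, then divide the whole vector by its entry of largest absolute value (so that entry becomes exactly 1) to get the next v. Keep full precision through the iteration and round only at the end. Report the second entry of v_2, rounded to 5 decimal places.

Sv0 = (6.000000, 5.000000); divide by 6.000000 → v1 = (1.000000, 0.833333)
Sv1 = (5.666667, 4.500000); divide by 5.666667 → v2 = (1.000000, 0.794118)
Requested entry of v2: 27/34 = 0.79412

0.79412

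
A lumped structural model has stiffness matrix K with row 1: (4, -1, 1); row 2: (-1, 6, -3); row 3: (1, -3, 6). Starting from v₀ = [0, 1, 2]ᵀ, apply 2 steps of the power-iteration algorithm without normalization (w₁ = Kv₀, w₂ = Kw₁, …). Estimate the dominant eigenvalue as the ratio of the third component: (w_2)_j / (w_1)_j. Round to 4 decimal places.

λ ≈ 6.1111

w1 = Kv₀ = (1, 0, 9)
w2 = Kw1 = (13, -28, 55)
Ratio at component: 55 / 9 = 6.1111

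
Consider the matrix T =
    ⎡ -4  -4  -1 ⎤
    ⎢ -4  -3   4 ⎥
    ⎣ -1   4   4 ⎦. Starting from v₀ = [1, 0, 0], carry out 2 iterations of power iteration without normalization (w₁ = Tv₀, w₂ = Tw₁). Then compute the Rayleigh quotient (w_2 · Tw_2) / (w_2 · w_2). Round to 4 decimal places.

w1 = Tv₀ = ((-4)·1 + (-4)·0 + (-1)·0; (-4)·1 + (-3)·0 + 4·0; (-1)·1 + 4·0 + 4·0) = (-4, -4, -1)
w2 = Tw1 = ((-4)·(-4) + (-4)·(-4) + (-1)·(-1); (-4)·(-4) + (-3)·(-4) + 4·(-1); (-1)·(-4) + 4·(-4) + 4·(-1)) = (33, 24, -16)
Tw2 = (-212, -268, -1)
w2·Tw2 = 33·(-212) + 24·(-268) + (-16)·(-1) = -13412; w2·w2 = 33·33 + 24·24 + (-16)·(-16) = 1921
λ ≈ -13412/1921 = -6.9818

λ ≈ -6.9818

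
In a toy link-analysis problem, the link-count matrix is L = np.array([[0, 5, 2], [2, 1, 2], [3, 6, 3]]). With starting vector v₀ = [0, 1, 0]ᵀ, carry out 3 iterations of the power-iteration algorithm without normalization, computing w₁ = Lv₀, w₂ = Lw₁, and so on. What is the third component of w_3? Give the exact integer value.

w1 = Lv₀ = (0·0 + 5·1 + 2·0; 2·0 + 1·1 + 2·0; 3·0 + 6·1 + 3·0) = (5, 1, 6)
w2 = Lw1 = (0·5 + 5·1 + 2·6; 2·5 + 1·1 + 2·6; 3·5 + 6·1 + 3·6) = (17, 23, 39)
w3 = Lw2 = (193, 135, 306)
The requested component of w3 is 306.

306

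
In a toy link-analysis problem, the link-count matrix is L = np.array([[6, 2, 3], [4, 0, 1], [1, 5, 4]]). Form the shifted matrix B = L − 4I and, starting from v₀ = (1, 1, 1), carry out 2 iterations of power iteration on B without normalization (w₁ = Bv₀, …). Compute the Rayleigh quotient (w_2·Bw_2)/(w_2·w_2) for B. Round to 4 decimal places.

B = L − 4I has rows (2, 2, 3); (4, -4, 1); (1, 5, 0)
w1 = Bv₀ = (2·1 + 2·1 + 3·1; 4·1 + (-4)·1 + 1·1; 1·1 + 5·1 + 0·1) = (7, 1, 6)
w2 = Bw1 = (2·7 + 2·1 + 3·6; 4·7 + (-4)·1 + 1·6; 1·7 + 5·1 + 0·6) = (34, 30, 12)
Bw2 = (164, 28, 184)
w2·Bw2 = 8624; w2·w2 = 2200; μ ≈ 8624/2200 = 3.9200

3.9200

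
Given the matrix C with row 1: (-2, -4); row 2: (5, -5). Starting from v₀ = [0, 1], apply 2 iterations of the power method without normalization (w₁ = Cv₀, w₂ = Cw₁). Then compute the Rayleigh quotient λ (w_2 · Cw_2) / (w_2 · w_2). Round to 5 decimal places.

w1 = Cv₀ = (-4, -5)
w2 = Cw1 = (28, 5)
Cw2 = (-76, 115)
w2·Cw2 = 28·(-76) + 5·115 = -1553; w2·w2 = 28·28 + 5·5 = 809
λ ≈ -1553/809 = -1.91965

-1.91965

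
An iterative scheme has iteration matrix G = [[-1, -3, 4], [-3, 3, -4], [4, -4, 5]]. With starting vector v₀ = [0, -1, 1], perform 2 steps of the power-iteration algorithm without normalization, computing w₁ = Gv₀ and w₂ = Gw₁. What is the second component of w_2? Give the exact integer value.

w1 = Gv₀ = (7, -7, 9)
w2 = Gw1 = (50, -78, 101)
The requested component of w2 is -78.

-78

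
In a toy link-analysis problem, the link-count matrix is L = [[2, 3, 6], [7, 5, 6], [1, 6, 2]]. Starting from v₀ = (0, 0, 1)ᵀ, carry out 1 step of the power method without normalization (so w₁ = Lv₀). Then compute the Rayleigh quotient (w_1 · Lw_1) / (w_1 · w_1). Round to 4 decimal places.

11.1579

w1 = Lv₀ = (2·0 + 3·0 + 6·1; 7·0 + 5·0 + 6·1; 1·0 + 6·0 + 2·1) = (6, 6, 2)
Lw1 = (42, 84, 46)
w1·Lw1 = 6·42 + 6·84 + 2·46 = 848; w1·w1 = 6·6 + 6·6 + 2·2 = 76
λ ≈ 848/76 = 11.1579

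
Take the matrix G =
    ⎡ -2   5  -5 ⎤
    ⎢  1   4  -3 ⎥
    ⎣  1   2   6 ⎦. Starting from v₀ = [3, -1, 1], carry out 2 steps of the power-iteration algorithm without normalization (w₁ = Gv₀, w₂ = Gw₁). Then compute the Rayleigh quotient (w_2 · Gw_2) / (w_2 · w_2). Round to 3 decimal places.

6.020

w1 = Gv₀ = ((-2)·3 + 5·(-1) + (-5)·1; 1·3 + 4·(-1) + (-3)·1; 1·3 + 2·(-1) + 6·1) = (-16, -4, 7)
w2 = Gw1 = ((-2)·(-16) + 5·(-4) + (-5)·7; 1·(-16) + 4·(-4) + (-3)·7; 1·(-16) + 2·(-4) + 6·7) = (-23, -53, 18)
Gw2 = (-309, -289, -21)
w2·Gw2 = (-23)·(-309) + (-53)·(-289) + 18·(-21) = 22046; w2·w2 = (-23)·(-23) + (-53)·(-53) + 18·18 = 3662
λ ≈ 22046/3662 = 6.020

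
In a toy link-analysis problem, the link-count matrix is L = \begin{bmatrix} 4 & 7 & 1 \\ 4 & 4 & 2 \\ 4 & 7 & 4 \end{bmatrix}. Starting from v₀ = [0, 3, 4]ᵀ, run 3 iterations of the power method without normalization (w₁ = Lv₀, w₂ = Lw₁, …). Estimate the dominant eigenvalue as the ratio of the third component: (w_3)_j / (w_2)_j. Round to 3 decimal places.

w1 = Lv₀ = (25, 20, 37)
w2 = Lw1 = (277, 254, 388)
w3 = Lw2 = (3274, 2900, 4438)
Ratio at component: 4438 / 388 = 11.438

λ ≈ 11.438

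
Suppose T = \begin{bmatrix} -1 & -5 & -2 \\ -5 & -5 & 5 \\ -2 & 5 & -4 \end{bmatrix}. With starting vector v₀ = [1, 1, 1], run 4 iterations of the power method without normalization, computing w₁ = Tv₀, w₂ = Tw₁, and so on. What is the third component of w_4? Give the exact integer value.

-2850

w1 = Tv₀ = ((-1)·1 + (-5)·1 + (-2)·1; (-5)·1 + (-5)·1 + 5·1; (-2)·1 + 5·1 + (-4)·1) = (-8, -5, -1)
w2 = Tw1 = ((-1)·(-8) + (-5)·(-5) + (-2)·(-1); (-5)·(-8) + (-5)·(-5) + 5·(-1); (-2)·(-8) + 5·(-5) + (-4)·(-1)) = (35, 60, -5)
w3 = Tw2 = (-325, -500, 250)
w4 = Tw3 = (2325, 5375, -2850)
The requested component of w4 is -2850.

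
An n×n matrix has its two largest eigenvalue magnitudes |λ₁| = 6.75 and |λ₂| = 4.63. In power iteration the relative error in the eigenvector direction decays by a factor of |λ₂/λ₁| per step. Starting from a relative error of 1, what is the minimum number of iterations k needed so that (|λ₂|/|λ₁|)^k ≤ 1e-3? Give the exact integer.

|λ₂/λ₁| = 4.63/6.75 = 0.68593
Need k ≥ ln(1e-3) / ln(0.68593) = -6.9078 / -0.3770 ≈ 18.324
Smallest integer k satisfying the bound: 19

19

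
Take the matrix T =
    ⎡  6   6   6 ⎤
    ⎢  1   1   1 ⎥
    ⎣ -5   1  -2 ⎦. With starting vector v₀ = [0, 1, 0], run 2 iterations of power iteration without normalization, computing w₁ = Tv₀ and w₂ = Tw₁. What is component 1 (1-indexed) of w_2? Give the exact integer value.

48

w1 = Tv₀ = (6, 1, 1)
w2 = Tw1 = (48, 8, -31)
The requested component of w2 is 48.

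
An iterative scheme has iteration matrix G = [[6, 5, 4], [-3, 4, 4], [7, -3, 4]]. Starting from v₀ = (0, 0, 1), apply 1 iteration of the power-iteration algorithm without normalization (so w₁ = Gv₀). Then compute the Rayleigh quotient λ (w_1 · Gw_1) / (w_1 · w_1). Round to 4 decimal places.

w1 = Gv₀ = (6·0 + 5·0 + 4·1; (-3)·0 + 4·0 + 4·1; 7·0 + (-3)·0 + 4·1) = (4, 4, 4)
Gw1 = (60, 20, 32)
w1·Gw1 = 4·60 + 4·20 + 4·32 = 448; w1·w1 = 4·4 + 4·4 + 4·4 = 48
λ ≈ 448/48 = 9.3333

9.3333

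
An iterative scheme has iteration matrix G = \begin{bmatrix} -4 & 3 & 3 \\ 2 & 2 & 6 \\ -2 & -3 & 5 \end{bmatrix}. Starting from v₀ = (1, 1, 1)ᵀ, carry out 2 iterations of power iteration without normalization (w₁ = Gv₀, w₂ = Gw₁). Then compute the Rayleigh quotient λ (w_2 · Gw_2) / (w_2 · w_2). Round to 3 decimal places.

w1 = Gv₀ = ((-4)·1 + 3·1 + 3·1; 2·1 + 2·1 + 6·1; (-2)·1 + (-3)·1 + 5·1) = (2, 10, 0)
w2 = Gw1 = ((-4)·2 + 3·10 + 3·0; 2·2 + 2·10 + 6·0; (-2)·2 + (-3)·10 + 5·0) = (22, 24, -34)
Gw2 = (-118, -112, -286)
w2·Gw2 = 22·(-118) + 24·(-112) + (-34)·(-286) = 4440; w2·w2 = 22·22 + 24·24 + (-34)·(-34) = 2216
λ ≈ 4440/2216 = 2.004

λ ≈ 2.004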